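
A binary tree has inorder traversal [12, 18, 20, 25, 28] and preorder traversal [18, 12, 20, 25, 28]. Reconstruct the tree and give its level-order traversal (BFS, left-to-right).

Inorder:  [12, 18, 20, 25, 28]
Preorder: [18, 12, 20, 25, 28]
Algorithm: preorder visits root first, so consume preorder in order;
for each root, split the current inorder slice at that value into
left-subtree inorder and right-subtree inorder, then recurse.
Recursive splits:
  root=18; inorder splits into left=[12], right=[20, 25, 28]
  root=12; inorder splits into left=[], right=[]
  root=20; inorder splits into left=[], right=[25, 28]
  root=25; inorder splits into left=[], right=[28]
  root=28; inorder splits into left=[], right=[]
Reconstructed level-order: [18, 12, 20, 25, 28]


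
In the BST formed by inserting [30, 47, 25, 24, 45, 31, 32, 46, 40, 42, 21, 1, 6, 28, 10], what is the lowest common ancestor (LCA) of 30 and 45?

Tree insertion order: [30, 47, 25, 24, 45, 31, 32, 46, 40, 42, 21, 1, 6, 28, 10]
Tree (level-order array): [30, 25, 47, 24, 28, 45, None, 21, None, None, None, 31, 46, 1, None, None, 32, None, None, None, 6, None, 40, None, 10, None, 42]
In a BST, the LCA of p=30, q=45 is the first node v on the
root-to-leaf path with p <= v <= q (go left if both < v, right if both > v).
Walk from root:
  at 30: 30 <= 30 <= 45, this is the LCA
LCA = 30


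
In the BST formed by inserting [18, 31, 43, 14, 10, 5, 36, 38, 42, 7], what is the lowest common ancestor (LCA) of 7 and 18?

Tree insertion order: [18, 31, 43, 14, 10, 5, 36, 38, 42, 7]
Tree (level-order array): [18, 14, 31, 10, None, None, 43, 5, None, 36, None, None, 7, None, 38, None, None, None, 42]
In a BST, the LCA of p=7, q=18 is the first node v on the
root-to-leaf path with p <= v <= q (go left if both < v, right if both > v).
Walk from root:
  at 18: 7 <= 18 <= 18, this is the LCA
LCA = 18


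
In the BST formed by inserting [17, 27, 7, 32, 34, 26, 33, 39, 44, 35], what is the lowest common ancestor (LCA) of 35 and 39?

Tree insertion order: [17, 27, 7, 32, 34, 26, 33, 39, 44, 35]
Tree (level-order array): [17, 7, 27, None, None, 26, 32, None, None, None, 34, 33, 39, None, None, 35, 44]
In a BST, the LCA of p=35, q=39 is the first node v on the
root-to-leaf path with p <= v <= q (go left if both < v, right if both > v).
Walk from root:
  at 17: both 35 and 39 > 17, go right
  at 27: both 35 and 39 > 27, go right
  at 32: both 35 and 39 > 32, go right
  at 34: both 35 and 39 > 34, go right
  at 39: 35 <= 39 <= 39, this is the LCA
LCA = 39


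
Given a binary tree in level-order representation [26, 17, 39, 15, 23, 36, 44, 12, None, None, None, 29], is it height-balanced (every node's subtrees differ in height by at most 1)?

Tree (level-order array): [26, 17, 39, 15, 23, 36, 44, 12, None, None, None, 29]
Definition: a tree is height-balanced if, at every node, |h(left) - h(right)| <= 1 (empty subtree has height -1).
Bottom-up per-node check:
  node 12: h_left=-1, h_right=-1, diff=0 [OK], height=0
  node 15: h_left=0, h_right=-1, diff=1 [OK], height=1
  node 23: h_left=-1, h_right=-1, diff=0 [OK], height=0
  node 17: h_left=1, h_right=0, diff=1 [OK], height=2
  node 29: h_left=-1, h_right=-1, diff=0 [OK], height=0
  node 36: h_left=0, h_right=-1, diff=1 [OK], height=1
  node 44: h_left=-1, h_right=-1, diff=0 [OK], height=0
  node 39: h_left=1, h_right=0, diff=1 [OK], height=2
  node 26: h_left=2, h_right=2, diff=0 [OK], height=3
All nodes satisfy the balance condition.
Result: Balanced


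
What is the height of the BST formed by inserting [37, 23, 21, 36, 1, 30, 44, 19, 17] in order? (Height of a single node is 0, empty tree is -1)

Insertion order: [37, 23, 21, 36, 1, 30, 44, 19, 17]
Tree (level-order array): [37, 23, 44, 21, 36, None, None, 1, None, 30, None, None, 19, None, None, 17]
Compute height bottom-up (empty subtree = -1):
  height(17) = 1 + max(-1, -1) = 0
  height(19) = 1 + max(0, -1) = 1
  height(1) = 1 + max(-1, 1) = 2
  height(21) = 1 + max(2, -1) = 3
  height(30) = 1 + max(-1, -1) = 0
  height(36) = 1 + max(0, -1) = 1
  height(23) = 1 + max(3, 1) = 4
  height(44) = 1 + max(-1, -1) = 0
  height(37) = 1 + max(4, 0) = 5
Height = 5


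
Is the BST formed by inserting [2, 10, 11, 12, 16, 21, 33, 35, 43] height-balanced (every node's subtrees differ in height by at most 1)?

Tree (level-order array): [2, None, 10, None, 11, None, 12, None, 16, None, 21, None, 33, None, 35, None, 43]
Definition: a tree is height-balanced if, at every node, |h(left) - h(right)| <= 1 (empty subtree has height -1).
Bottom-up per-node check:
  node 43: h_left=-1, h_right=-1, diff=0 [OK], height=0
  node 35: h_left=-1, h_right=0, diff=1 [OK], height=1
  node 33: h_left=-1, h_right=1, diff=2 [FAIL (|-1-1|=2 > 1)], height=2
  node 21: h_left=-1, h_right=2, diff=3 [FAIL (|-1-2|=3 > 1)], height=3
  node 16: h_left=-1, h_right=3, diff=4 [FAIL (|-1-3|=4 > 1)], height=4
  node 12: h_left=-1, h_right=4, diff=5 [FAIL (|-1-4|=5 > 1)], height=5
  node 11: h_left=-1, h_right=5, diff=6 [FAIL (|-1-5|=6 > 1)], height=6
  node 10: h_left=-1, h_right=6, diff=7 [FAIL (|-1-6|=7 > 1)], height=7
  node 2: h_left=-1, h_right=7, diff=8 [FAIL (|-1-7|=8 > 1)], height=8
Node 33 violates the condition: |-1 - 1| = 2 > 1.
Result: Not balanced


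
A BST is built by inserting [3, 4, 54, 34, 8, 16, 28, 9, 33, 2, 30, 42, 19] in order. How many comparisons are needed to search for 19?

Search path for 19: 3 -> 4 -> 54 -> 34 -> 8 -> 16 -> 28 -> 19
Found: True
Comparisons: 8


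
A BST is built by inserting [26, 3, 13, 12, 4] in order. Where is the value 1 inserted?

Starting tree (level order): [26, 3, None, None, 13, 12, None, 4]
Insertion path: 26 -> 3
Result: insert 1 as left child of 3
Final tree (level order): [26, 3, None, 1, 13, None, None, 12, None, 4]


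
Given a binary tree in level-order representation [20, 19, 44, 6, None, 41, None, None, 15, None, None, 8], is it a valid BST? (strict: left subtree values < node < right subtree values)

Level-order array: [20, 19, 44, 6, None, 41, None, None, 15, None, None, 8]
Validate using subtree bounds (lo, hi): at each node, require lo < value < hi,
then recurse left with hi=value and right with lo=value.
Preorder trace (stopping at first violation):
  at node 20 with bounds (-inf, +inf): OK
  at node 19 with bounds (-inf, 20): OK
  at node 6 with bounds (-inf, 19): OK
  at node 15 with bounds (6, 19): OK
  at node 8 with bounds (6, 15): OK
  at node 44 with bounds (20, +inf): OK
  at node 41 with bounds (20, 44): OK
No violation found at any node.
Result: Valid BST


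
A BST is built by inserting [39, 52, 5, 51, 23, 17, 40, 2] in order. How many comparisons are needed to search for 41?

Search path for 41: 39 -> 52 -> 51 -> 40
Found: False
Comparisons: 4


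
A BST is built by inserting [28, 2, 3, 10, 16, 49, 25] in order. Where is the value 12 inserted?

Starting tree (level order): [28, 2, 49, None, 3, None, None, None, 10, None, 16, None, 25]
Insertion path: 28 -> 2 -> 3 -> 10 -> 16
Result: insert 12 as left child of 16
Final tree (level order): [28, 2, 49, None, 3, None, None, None, 10, None, 16, 12, 25]


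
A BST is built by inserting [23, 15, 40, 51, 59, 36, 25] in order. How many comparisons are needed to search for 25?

Search path for 25: 23 -> 40 -> 36 -> 25
Found: True
Comparisons: 4


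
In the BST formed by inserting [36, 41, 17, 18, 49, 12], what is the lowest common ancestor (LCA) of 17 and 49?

Tree insertion order: [36, 41, 17, 18, 49, 12]
Tree (level-order array): [36, 17, 41, 12, 18, None, 49]
In a BST, the LCA of p=17, q=49 is the first node v on the
root-to-leaf path with p <= v <= q (go left if both < v, right if both > v).
Walk from root:
  at 36: 17 <= 36 <= 49, this is the LCA
LCA = 36


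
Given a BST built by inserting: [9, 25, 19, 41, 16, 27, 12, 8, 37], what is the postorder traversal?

Tree insertion order: [9, 25, 19, 41, 16, 27, 12, 8, 37]
Tree (level-order array): [9, 8, 25, None, None, 19, 41, 16, None, 27, None, 12, None, None, 37]
Postorder traversal: [8, 12, 16, 19, 37, 27, 41, 25, 9]


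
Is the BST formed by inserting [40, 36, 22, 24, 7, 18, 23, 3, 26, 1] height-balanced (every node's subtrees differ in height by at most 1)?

Tree (level-order array): [40, 36, None, 22, None, 7, 24, 3, 18, 23, 26, 1]
Definition: a tree is height-balanced if, at every node, |h(left) - h(right)| <= 1 (empty subtree has height -1).
Bottom-up per-node check:
  node 1: h_left=-1, h_right=-1, diff=0 [OK], height=0
  node 3: h_left=0, h_right=-1, diff=1 [OK], height=1
  node 18: h_left=-1, h_right=-1, diff=0 [OK], height=0
  node 7: h_left=1, h_right=0, diff=1 [OK], height=2
  node 23: h_left=-1, h_right=-1, diff=0 [OK], height=0
  node 26: h_left=-1, h_right=-1, diff=0 [OK], height=0
  node 24: h_left=0, h_right=0, diff=0 [OK], height=1
  node 22: h_left=2, h_right=1, diff=1 [OK], height=3
  node 36: h_left=3, h_right=-1, diff=4 [FAIL (|3--1|=4 > 1)], height=4
  node 40: h_left=4, h_right=-1, diff=5 [FAIL (|4--1|=5 > 1)], height=5
Node 36 violates the condition: |3 - -1| = 4 > 1.
Result: Not balanced


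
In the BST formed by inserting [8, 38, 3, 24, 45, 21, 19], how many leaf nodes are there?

Tree built from: [8, 38, 3, 24, 45, 21, 19]
Tree (level-order array): [8, 3, 38, None, None, 24, 45, 21, None, None, None, 19]
Rule: A leaf has 0 children.
Per-node child counts:
  node 8: 2 child(ren)
  node 3: 0 child(ren)
  node 38: 2 child(ren)
  node 24: 1 child(ren)
  node 21: 1 child(ren)
  node 19: 0 child(ren)
  node 45: 0 child(ren)
Matching nodes: [3, 19, 45]
Count of leaf nodes: 3


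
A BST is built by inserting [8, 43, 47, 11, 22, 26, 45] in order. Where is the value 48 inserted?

Starting tree (level order): [8, None, 43, 11, 47, None, 22, 45, None, None, 26]
Insertion path: 8 -> 43 -> 47
Result: insert 48 as right child of 47
Final tree (level order): [8, None, 43, 11, 47, None, 22, 45, 48, None, 26]


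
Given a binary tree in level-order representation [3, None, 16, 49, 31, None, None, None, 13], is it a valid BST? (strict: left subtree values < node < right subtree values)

Level-order array: [3, None, 16, 49, 31, None, None, None, 13]
Validate using subtree bounds (lo, hi): at each node, require lo < value < hi,
then recurse left with hi=value and right with lo=value.
Preorder trace (stopping at first violation):
  at node 3 with bounds (-inf, +inf): OK
  at node 16 with bounds (3, +inf): OK
  at node 49 with bounds (3, 16): VIOLATION
Node 49 violates its bound: not (3 < 49 < 16).
Result: Not a valid BST


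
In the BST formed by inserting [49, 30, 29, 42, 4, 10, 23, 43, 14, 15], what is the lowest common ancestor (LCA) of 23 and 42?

Tree insertion order: [49, 30, 29, 42, 4, 10, 23, 43, 14, 15]
Tree (level-order array): [49, 30, None, 29, 42, 4, None, None, 43, None, 10, None, None, None, 23, 14, None, None, 15]
In a BST, the LCA of p=23, q=42 is the first node v on the
root-to-leaf path with p <= v <= q (go left if both < v, right if both > v).
Walk from root:
  at 49: both 23 and 42 < 49, go left
  at 30: 23 <= 30 <= 42, this is the LCA
LCA = 30


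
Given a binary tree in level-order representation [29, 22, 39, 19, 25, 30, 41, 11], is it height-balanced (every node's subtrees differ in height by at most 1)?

Tree (level-order array): [29, 22, 39, 19, 25, 30, 41, 11]
Definition: a tree is height-balanced if, at every node, |h(left) - h(right)| <= 1 (empty subtree has height -1).
Bottom-up per-node check:
  node 11: h_left=-1, h_right=-1, diff=0 [OK], height=0
  node 19: h_left=0, h_right=-1, diff=1 [OK], height=1
  node 25: h_left=-1, h_right=-1, diff=0 [OK], height=0
  node 22: h_left=1, h_right=0, diff=1 [OK], height=2
  node 30: h_left=-1, h_right=-1, diff=0 [OK], height=0
  node 41: h_left=-1, h_right=-1, diff=0 [OK], height=0
  node 39: h_left=0, h_right=0, diff=0 [OK], height=1
  node 29: h_left=2, h_right=1, diff=1 [OK], height=3
All nodes satisfy the balance condition.
Result: Balanced


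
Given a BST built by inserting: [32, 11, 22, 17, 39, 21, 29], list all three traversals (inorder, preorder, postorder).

Tree insertion order: [32, 11, 22, 17, 39, 21, 29]
Tree (level-order array): [32, 11, 39, None, 22, None, None, 17, 29, None, 21]
Inorder (L, root, R): [11, 17, 21, 22, 29, 32, 39]
Preorder (root, L, R): [32, 11, 22, 17, 21, 29, 39]
Postorder (L, R, root): [21, 17, 29, 22, 11, 39, 32]


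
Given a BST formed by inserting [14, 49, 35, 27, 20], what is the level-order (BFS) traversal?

Tree insertion order: [14, 49, 35, 27, 20]
Tree (level-order array): [14, None, 49, 35, None, 27, None, 20]
BFS from the root, enqueuing left then right child of each popped node:
  queue [14] -> pop 14, enqueue [49], visited so far: [14]
  queue [49] -> pop 49, enqueue [35], visited so far: [14, 49]
  queue [35] -> pop 35, enqueue [27], visited so far: [14, 49, 35]
  queue [27] -> pop 27, enqueue [20], visited so far: [14, 49, 35, 27]
  queue [20] -> pop 20, enqueue [none], visited so far: [14, 49, 35, 27, 20]
Result: [14, 49, 35, 27, 20]


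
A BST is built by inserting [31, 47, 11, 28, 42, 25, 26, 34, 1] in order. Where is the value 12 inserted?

Starting tree (level order): [31, 11, 47, 1, 28, 42, None, None, None, 25, None, 34, None, None, 26]
Insertion path: 31 -> 11 -> 28 -> 25
Result: insert 12 as left child of 25
Final tree (level order): [31, 11, 47, 1, 28, 42, None, None, None, 25, None, 34, None, 12, 26]


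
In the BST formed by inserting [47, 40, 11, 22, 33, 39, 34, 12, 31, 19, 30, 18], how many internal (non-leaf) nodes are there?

Tree built from: [47, 40, 11, 22, 33, 39, 34, 12, 31, 19, 30, 18]
Tree (level-order array): [47, 40, None, 11, None, None, 22, 12, 33, None, 19, 31, 39, 18, None, 30, None, 34]
Rule: An internal node has at least one child.
Per-node child counts:
  node 47: 1 child(ren)
  node 40: 1 child(ren)
  node 11: 1 child(ren)
  node 22: 2 child(ren)
  node 12: 1 child(ren)
  node 19: 1 child(ren)
  node 18: 0 child(ren)
  node 33: 2 child(ren)
  node 31: 1 child(ren)
  node 30: 0 child(ren)
  node 39: 1 child(ren)
  node 34: 0 child(ren)
Matching nodes: [47, 40, 11, 22, 12, 19, 33, 31, 39]
Count of internal (non-leaf) nodes: 9


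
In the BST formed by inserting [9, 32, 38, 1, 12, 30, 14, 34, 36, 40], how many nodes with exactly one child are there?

Tree built from: [9, 32, 38, 1, 12, 30, 14, 34, 36, 40]
Tree (level-order array): [9, 1, 32, None, None, 12, 38, None, 30, 34, 40, 14, None, None, 36]
Rule: These are nodes with exactly 1 non-null child.
Per-node child counts:
  node 9: 2 child(ren)
  node 1: 0 child(ren)
  node 32: 2 child(ren)
  node 12: 1 child(ren)
  node 30: 1 child(ren)
  node 14: 0 child(ren)
  node 38: 2 child(ren)
  node 34: 1 child(ren)
  node 36: 0 child(ren)
  node 40: 0 child(ren)
Matching nodes: [12, 30, 34]
Count of nodes with exactly one child: 3


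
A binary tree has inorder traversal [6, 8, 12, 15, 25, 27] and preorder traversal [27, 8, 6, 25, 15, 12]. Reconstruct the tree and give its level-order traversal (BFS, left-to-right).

Inorder:  [6, 8, 12, 15, 25, 27]
Preorder: [27, 8, 6, 25, 15, 12]
Algorithm: preorder visits root first, so consume preorder in order;
for each root, split the current inorder slice at that value into
left-subtree inorder and right-subtree inorder, then recurse.
Recursive splits:
  root=27; inorder splits into left=[6, 8, 12, 15, 25], right=[]
  root=8; inorder splits into left=[6], right=[12, 15, 25]
  root=6; inorder splits into left=[], right=[]
  root=25; inorder splits into left=[12, 15], right=[]
  root=15; inorder splits into left=[12], right=[]
  root=12; inorder splits into left=[], right=[]
Reconstructed level-order: [27, 8, 6, 25, 15, 12]


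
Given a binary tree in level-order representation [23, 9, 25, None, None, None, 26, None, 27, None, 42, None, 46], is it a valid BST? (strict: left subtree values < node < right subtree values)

Level-order array: [23, 9, 25, None, None, None, 26, None, 27, None, 42, None, 46]
Validate using subtree bounds (lo, hi): at each node, require lo < value < hi,
then recurse left with hi=value and right with lo=value.
Preorder trace (stopping at first violation):
  at node 23 with bounds (-inf, +inf): OK
  at node 9 with bounds (-inf, 23): OK
  at node 25 with bounds (23, +inf): OK
  at node 26 with bounds (25, +inf): OK
  at node 27 with bounds (26, +inf): OK
  at node 42 with bounds (27, +inf): OK
  at node 46 with bounds (42, +inf): OK
No violation found at any node.
Result: Valid BST


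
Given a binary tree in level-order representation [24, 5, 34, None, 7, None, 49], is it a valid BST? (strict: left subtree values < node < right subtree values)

Level-order array: [24, 5, 34, None, 7, None, 49]
Validate using subtree bounds (lo, hi): at each node, require lo < value < hi,
then recurse left with hi=value and right with lo=value.
Preorder trace (stopping at first violation):
  at node 24 with bounds (-inf, +inf): OK
  at node 5 with bounds (-inf, 24): OK
  at node 7 with bounds (5, 24): OK
  at node 34 with bounds (24, +inf): OK
  at node 49 with bounds (34, +inf): OK
No violation found at any node.
Result: Valid BST


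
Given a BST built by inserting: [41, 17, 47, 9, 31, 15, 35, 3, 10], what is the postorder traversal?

Tree insertion order: [41, 17, 47, 9, 31, 15, 35, 3, 10]
Tree (level-order array): [41, 17, 47, 9, 31, None, None, 3, 15, None, 35, None, None, 10]
Postorder traversal: [3, 10, 15, 9, 35, 31, 17, 47, 41]


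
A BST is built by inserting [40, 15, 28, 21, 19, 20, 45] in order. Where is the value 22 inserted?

Starting tree (level order): [40, 15, 45, None, 28, None, None, 21, None, 19, None, None, 20]
Insertion path: 40 -> 15 -> 28 -> 21
Result: insert 22 as right child of 21
Final tree (level order): [40, 15, 45, None, 28, None, None, 21, None, 19, 22, None, 20]


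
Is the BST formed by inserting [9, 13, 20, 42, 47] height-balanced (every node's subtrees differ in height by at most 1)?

Tree (level-order array): [9, None, 13, None, 20, None, 42, None, 47]
Definition: a tree is height-balanced if, at every node, |h(left) - h(right)| <= 1 (empty subtree has height -1).
Bottom-up per-node check:
  node 47: h_left=-1, h_right=-1, diff=0 [OK], height=0
  node 42: h_left=-1, h_right=0, diff=1 [OK], height=1
  node 20: h_left=-1, h_right=1, diff=2 [FAIL (|-1-1|=2 > 1)], height=2
  node 13: h_left=-1, h_right=2, diff=3 [FAIL (|-1-2|=3 > 1)], height=3
  node 9: h_left=-1, h_right=3, diff=4 [FAIL (|-1-3|=4 > 1)], height=4
Node 20 violates the condition: |-1 - 1| = 2 > 1.
Result: Not balanced


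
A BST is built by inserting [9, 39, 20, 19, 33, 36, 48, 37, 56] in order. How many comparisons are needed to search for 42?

Search path for 42: 9 -> 39 -> 48
Found: False
Comparisons: 3


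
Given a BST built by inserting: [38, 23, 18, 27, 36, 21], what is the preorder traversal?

Tree insertion order: [38, 23, 18, 27, 36, 21]
Tree (level-order array): [38, 23, None, 18, 27, None, 21, None, 36]
Preorder traversal: [38, 23, 18, 21, 27, 36]


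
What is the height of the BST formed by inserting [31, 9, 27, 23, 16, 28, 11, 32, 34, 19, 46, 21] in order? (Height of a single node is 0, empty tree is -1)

Insertion order: [31, 9, 27, 23, 16, 28, 11, 32, 34, 19, 46, 21]
Tree (level-order array): [31, 9, 32, None, 27, None, 34, 23, 28, None, 46, 16, None, None, None, None, None, 11, 19, None, None, None, 21]
Compute height bottom-up (empty subtree = -1):
  height(11) = 1 + max(-1, -1) = 0
  height(21) = 1 + max(-1, -1) = 0
  height(19) = 1 + max(-1, 0) = 1
  height(16) = 1 + max(0, 1) = 2
  height(23) = 1 + max(2, -1) = 3
  height(28) = 1 + max(-1, -1) = 0
  height(27) = 1 + max(3, 0) = 4
  height(9) = 1 + max(-1, 4) = 5
  height(46) = 1 + max(-1, -1) = 0
  height(34) = 1 + max(-1, 0) = 1
  height(32) = 1 + max(-1, 1) = 2
  height(31) = 1 + max(5, 2) = 6
Height = 6


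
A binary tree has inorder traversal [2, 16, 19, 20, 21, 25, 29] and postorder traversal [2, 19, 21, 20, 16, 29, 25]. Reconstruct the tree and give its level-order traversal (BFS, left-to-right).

Inorder:   [2, 16, 19, 20, 21, 25, 29]
Postorder: [2, 19, 21, 20, 16, 29, 25]
Algorithm: postorder visits root last, so walk postorder right-to-left;
each value is the root of the current inorder slice — split it at that
value, recurse on the right subtree first, then the left.
Recursive splits:
  root=25; inorder splits into left=[2, 16, 19, 20, 21], right=[29]
  root=29; inorder splits into left=[], right=[]
  root=16; inorder splits into left=[2], right=[19, 20, 21]
  root=20; inorder splits into left=[19], right=[21]
  root=21; inorder splits into left=[], right=[]
  root=19; inorder splits into left=[], right=[]
  root=2; inorder splits into left=[], right=[]
Reconstructed level-order: [25, 16, 29, 2, 20, 19, 21]


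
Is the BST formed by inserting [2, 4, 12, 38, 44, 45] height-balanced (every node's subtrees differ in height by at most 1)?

Tree (level-order array): [2, None, 4, None, 12, None, 38, None, 44, None, 45]
Definition: a tree is height-balanced if, at every node, |h(left) - h(right)| <= 1 (empty subtree has height -1).
Bottom-up per-node check:
  node 45: h_left=-1, h_right=-1, diff=0 [OK], height=0
  node 44: h_left=-1, h_right=0, diff=1 [OK], height=1
  node 38: h_left=-1, h_right=1, diff=2 [FAIL (|-1-1|=2 > 1)], height=2
  node 12: h_left=-1, h_right=2, diff=3 [FAIL (|-1-2|=3 > 1)], height=3
  node 4: h_left=-1, h_right=3, diff=4 [FAIL (|-1-3|=4 > 1)], height=4
  node 2: h_left=-1, h_right=4, diff=5 [FAIL (|-1-4|=5 > 1)], height=5
Node 38 violates the condition: |-1 - 1| = 2 > 1.
Result: Not balanced


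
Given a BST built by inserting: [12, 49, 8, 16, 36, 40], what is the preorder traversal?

Tree insertion order: [12, 49, 8, 16, 36, 40]
Tree (level-order array): [12, 8, 49, None, None, 16, None, None, 36, None, 40]
Preorder traversal: [12, 8, 49, 16, 36, 40]


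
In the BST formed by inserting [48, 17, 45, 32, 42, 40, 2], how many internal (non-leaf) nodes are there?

Tree built from: [48, 17, 45, 32, 42, 40, 2]
Tree (level-order array): [48, 17, None, 2, 45, None, None, 32, None, None, 42, 40]
Rule: An internal node has at least one child.
Per-node child counts:
  node 48: 1 child(ren)
  node 17: 2 child(ren)
  node 2: 0 child(ren)
  node 45: 1 child(ren)
  node 32: 1 child(ren)
  node 42: 1 child(ren)
  node 40: 0 child(ren)
Matching nodes: [48, 17, 45, 32, 42]
Count of internal (non-leaf) nodes: 5


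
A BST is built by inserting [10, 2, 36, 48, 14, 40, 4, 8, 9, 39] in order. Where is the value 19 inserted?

Starting tree (level order): [10, 2, 36, None, 4, 14, 48, None, 8, None, None, 40, None, None, 9, 39]
Insertion path: 10 -> 36 -> 14
Result: insert 19 as right child of 14
Final tree (level order): [10, 2, 36, None, 4, 14, 48, None, 8, None, 19, 40, None, None, 9, None, None, 39]


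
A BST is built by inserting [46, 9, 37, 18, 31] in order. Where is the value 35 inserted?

Starting tree (level order): [46, 9, None, None, 37, 18, None, None, 31]
Insertion path: 46 -> 9 -> 37 -> 18 -> 31
Result: insert 35 as right child of 31
Final tree (level order): [46, 9, None, None, 37, 18, None, None, 31, None, 35]


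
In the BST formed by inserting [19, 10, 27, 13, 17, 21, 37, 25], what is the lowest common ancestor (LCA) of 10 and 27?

Tree insertion order: [19, 10, 27, 13, 17, 21, 37, 25]
Tree (level-order array): [19, 10, 27, None, 13, 21, 37, None, 17, None, 25]
In a BST, the LCA of p=10, q=27 is the first node v on the
root-to-leaf path with p <= v <= q (go left if both < v, right if both > v).
Walk from root:
  at 19: 10 <= 19 <= 27, this is the LCA
LCA = 19


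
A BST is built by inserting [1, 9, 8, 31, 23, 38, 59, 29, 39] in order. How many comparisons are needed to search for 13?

Search path for 13: 1 -> 9 -> 31 -> 23
Found: False
Comparisons: 4


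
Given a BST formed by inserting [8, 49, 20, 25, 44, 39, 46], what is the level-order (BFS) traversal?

Tree insertion order: [8, 49, 20, 25, 44, 39, 46]
Tree (level-order array): [8, None, 49, 20, None, None, 25, None, 44, 39, 46]
BFS from the root, enqueuing left then right child of each popped node:
  queue [8] -> pop 8, enqueue [49], visited so far: [8]
  queue [49] -> pop 49, enqueue [20], visited so far: [8, 49]
  queue [20] -> pop 20, enqueue [25], visited so far: [8, 49, 20]
  queue [25] -> pop 25, enqueue [44], visited so far: [8, 49, 20, 25]
  queue [44] -> pop 44, enqueue [39, 46], visited so far: [8, 49, 20, 25, 44]
  queue [39, 46] -> pop 39, enqueue [none], visited so far: [8, 49, 20, 25, 44, 39]
  queue [46] -> pop 46, enqueue [none], visited so far: [8, 49, 20, 25, 44, 39, 46]
Result: [8, 49, 20, 25, 44, 39, 46]


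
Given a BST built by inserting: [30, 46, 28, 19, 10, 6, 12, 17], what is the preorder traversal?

Tree insertion order: [30, 46, 28, 19, 10, 6, 12, 17]
Tree (level-order array): [30, 28, 46, 19, None, None, None, 10, None, 6, 12, None, None, None, 17]
Preorder traversal: [30, 28, 19, 10, 6, 12, 17, 46]


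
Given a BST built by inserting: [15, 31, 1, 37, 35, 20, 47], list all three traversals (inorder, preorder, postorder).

Tree insertion order: [15, 31, 1, 37, 35, 20, 47]
Tree (level-order array): [15, 1, 31, None, None, 20, 37, None, None, 35, 47]
Inorder (L, root, R): [1, 15, 20, 31, 35, 37, 47]
Preorder (root, L, R): [15, 1, 31, 20, 37, 35, 47]
Postorder (L, R, root): [1, 20, 35, 47, 37, 31, 15]


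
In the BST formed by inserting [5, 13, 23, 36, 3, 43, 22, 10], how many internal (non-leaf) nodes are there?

Tree built from: [5, 13, 23, 36, 3, 43, 22, 10]
Tree (level-order array): [5, 3, 13, None, None, 10, 23, None, None, 22, 36, None, None, None, 43]
Rule: An internal node has at least one child.
Per-node child counts:
  node 5: 2 child(ren)
  node 3: 0 child(ren)
  node 13: 2 child(ren)
  node 10: 0 child(ren)
  node 23: 2 child(ren)
  node 22: 0 child(ren)
  node 36: 1 child(ren)
  node 43: 0 child(ren)
Matching nodes: [5, 13, 23, 36]
Count of internal (non-leaf) nodes: 4


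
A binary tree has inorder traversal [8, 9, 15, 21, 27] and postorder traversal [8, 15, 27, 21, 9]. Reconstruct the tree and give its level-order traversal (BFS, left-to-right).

Inorder:   [8, 9, 15, 21, 27]
Postorder: [8, 15, 27, 21, 9]
Algorithm: postorder visits root last, so walk postorder right-to-left;
each value is the root of the current inorder slice — split it at that
value, recurse on the right subtree first, then the left.
Recursive splits:
  root=9; inorder splits into left=[8], right=[15, 21, 27]
  root=21; inorder splits into left=[15], right=[27]
  root=27; inorder splits into left=[], right=[]
  root=15; inorder splits into left=[], right=[]
  root=8; inorder splits into left=[], right=[]
Reconstructed level-order: [9, 8, 21, 15, 27]


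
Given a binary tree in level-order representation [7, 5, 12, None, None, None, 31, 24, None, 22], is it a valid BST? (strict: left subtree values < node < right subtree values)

Level-order array: [7, 5, 12, None, None, None, 31, 24, None, 22]
Validate using subtree bounds (lo, hi): at each node, require lo < value < hi,
then recurse left with hi=value and right with lo=value.
Preorder trace (stopping at first violation):
  at node 7 with bounds (-inf, +inf): OK
  at node 5 with bounds (-inf, 7): OK
  at node 12 with bounds (7, +inf): OK
  at node 31 with bounds (12, +inf): OK
  at node 24 with bounds (12, 31): OK
  at node 22 with bounds (12, 24): OK
No violation found at any node.
Result: Valid BST


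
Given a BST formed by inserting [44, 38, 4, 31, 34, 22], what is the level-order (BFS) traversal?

Tree insertion order: [44, 38, 4, 31, 34, 22]
Tree (level-order array): [44, 38, None, 4, None, None, 31, 22, 34]
BFS from the root, enqueuing left then right child of each popped node:
  queue [44] -> pop 44, enqueue [38], visited so far: [44]
  queue [38] -> pop 38, enqueue [4], visited so far: [44, 38]
  queue [4] -> pop 4, enqueue [31], visited so far: [44, 38, 4]
  queue [31] -> pop 31, enqueue [22, 34], visited so far: [44, 38, 4, 31]
  queue [22, 34] -> pop 22, enqueue [none], visited so far: [44, 38, 4, 31, 22]
  queue [34] -> pop 34, enqueue [none], visited so far: [44, 38, 4, 31, 22, 34]
Result: [44, 38, 4, 31, 22, 34]


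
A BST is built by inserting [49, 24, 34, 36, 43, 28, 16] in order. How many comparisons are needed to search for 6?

Search path for 6: 49 -> 24 -> 16
Found: False
Comparisons: 3


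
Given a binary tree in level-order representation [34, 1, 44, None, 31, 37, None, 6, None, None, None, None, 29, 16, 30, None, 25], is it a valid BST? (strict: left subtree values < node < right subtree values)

Level-order array: [34, 1, 44, None, 31, 37, None, 6, None, None, None, None, 29, 16, 30, None, 25]
Validate using subtree bounds (lo, hi): at each node, require lo < value < hi,
then recurse left with hi=value and right with lo=value.
Preorder trace (stopping at first violation):
  at node 34 with bounds (-inf, +inf): OK
  at node 1 with bounds (-inf, 34): OK
  at node 31 with bounds (1, 34): OK
  at node 6 with bounds (1, 31): OK
  at node 29 with bounds (6, 31): OK
  at node 16 with bounds (6, 29): OK
  at node 25 with bounds (16, 29): OK
  at node 30 with bounds (29, 31): OK
  at node 44 with bounds (34, +inf): OK
  at node 37 with bounds (34, 44): OK
No violation found at any node.
Result: Valid BST


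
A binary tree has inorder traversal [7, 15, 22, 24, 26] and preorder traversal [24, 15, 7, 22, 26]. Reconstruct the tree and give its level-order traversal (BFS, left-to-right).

Inorder:  [7, 15, 22, 24, 26]
Preorder: [24, 15, 7, 22, 26]
Algorithm: preorder visits root first, so consume preorder in order;
for each root, split the current inorder slice at that value into
left-subtree inorder and right-subtree inorder, then recurse.
Recursive splits:
  root=24; inorder splits into left=[7, 15, 22], right=[26]
  root=15; inorder splits into left=[7], right=[22]
  root=7; inorder splits into left=[], right=[]
  root=22; inorder splits into left=[], right=[]
  root=26; inorder splits into left=[], right=[]
Reconstructed level-order: [24, 15, 26, 7, 22]


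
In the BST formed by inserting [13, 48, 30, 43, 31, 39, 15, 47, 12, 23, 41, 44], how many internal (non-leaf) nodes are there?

Tree built from: [13, 48, 30, 43, 31, 39, 15, 47, 12, 23, 41, 44]
Tree (level-order array): [13, 12, 48, None, None, 30, None, 15, 43, None, 23, 31, 47, None, None, None, 39, 44, None, None, 41]
Rule: An internal node has at least one child.
Per-node child counts:
  node 13: 2 child(ren)
  node 12: 0 child(ren)
  node 48: 1 child(ren)
  node 30: 2 child(ren)
  node 15: 1 child(ren)
  node 23: 0 child(ren)
  node 43: 2 child(ren)
  node 31: 1 child(ren)
  node 39: 1 child(ren)
  node 41: 0 child(ren)
  node 47: 1 child(ren)
  node 44: 0 child(ren)
Matching nodes: [13, 48, 30, 15, 43, 31, 39, 47]
Count of internal (non-leaf) nodes: 8


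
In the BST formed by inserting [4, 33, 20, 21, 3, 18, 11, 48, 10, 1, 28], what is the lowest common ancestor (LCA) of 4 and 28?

Tree insertion order: [4, 33, 20, 21, 3, 18, 11, 48, 10, 1, 28]
Tree (level-order array): [4, 3, 33, 1, None, 20, 48, None, None, 18, 21, None, None, 11, None, None, 28, 10]
In a BST, the LCA of p=4, q=28 is the first node v on the
root-to-leaf path with p <= v <= q (go left if both < v, right if both > v).
Walk from root:
  at 4: 4 <= 4 <= 28, this is the LCA
LCA = 4


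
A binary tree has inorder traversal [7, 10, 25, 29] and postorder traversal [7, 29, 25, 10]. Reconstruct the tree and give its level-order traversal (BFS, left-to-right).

Inorder:   [7, 10, 25, 29]
Postorder: [7, 29, 25, 10]
Algorithm: postorder visits root last, so walk postorder right-to-left;
each value is the root of the current inorder slice — split it at that
value, recurse on the right subtree first, then the left.
Recursive splits:
  root=10; inorder splits into left=[7], right=[25, 29]
  root=25; inorder splits into left=[], right=[29]
  root=29; inorder splits into left=[], right=[]
  root=7; inorder splits into left=[], right=[]
Reconstructed level-order: [10, 7, 25, 29]


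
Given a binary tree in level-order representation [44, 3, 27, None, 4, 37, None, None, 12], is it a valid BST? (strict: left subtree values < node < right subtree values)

Level-order array: [44, 3, 27, None, 4, 37, None, None, 12]
Validate using subtree bounds (lo, hi): at each node, require lo < value < hi,
then recurse left with hi=value and right with lo=value.
Preorder trace (stopping at first violation):
  at node 44 with bounds (-inf, +inf): OK
  at node 3 with bounds (-inf, 44): OK
  at node 4 with bounds (3, 44): OK
  at node 12 with bounds (4, 44): OK
  at node 27 with bounds (44, +inf): VIOLATION
Node 27 violates its bound: not (44 < 27 < +inf).
Result: Not a valid BST


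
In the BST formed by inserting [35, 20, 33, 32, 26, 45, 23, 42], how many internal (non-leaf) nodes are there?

Tree built from: [35, 20, 33, 32, 26, 45, 23, 42]
Tree (level-order array): [35, 20, 45, None, 33, 42, None, 32, None, None, None, 26, None, 23]
Rule: An internal node has at least one child.
Per-node child counts:
  node 35: 2 child(ren)
  node 20: 1 child(ren)
  node 33: 1 child(ren)
  node 32: 1 child(ren)
  node 26: 1 child(ren)
  node 23: 0 child(ren)
  node 45: 1 child(ren)
  node 42: 0 child(ren)
Matching nodes: [35, 20, 33, 32, 26, 45]
Count of internal (non-leaf) nodes: 6


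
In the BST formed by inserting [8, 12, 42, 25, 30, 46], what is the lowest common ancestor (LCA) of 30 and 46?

Tree insertion order: [8, 12, 42, 25, 30, 46]
Tree (level-order array): [8, None, 12, None, 42, 25, 46, None, 30]
In a BST, the LCA of p=30, q=46 is the first node v on the
root-to-leaf path with p <= v <= q (go left if both < v, right if both > v).
Walk from root:
  at 8: both 30 and 46 > 8, go right
  at 12: both 30 and 46 > 12, go right
  at 42: 30 <= 42 <= 46, this is the LCA
LCA = 42


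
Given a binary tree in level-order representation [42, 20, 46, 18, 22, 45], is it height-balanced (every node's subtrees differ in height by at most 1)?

Tree (level-order array): [42, 20, 46, 18, 22, 45]
Definition: a tree is height-balanced if, at every node, |h(left) - h(right)| <= 1 (empty subtree has height -1).
Bottom-up per-node check:
  node 18: h_left=-1, h_right=-1, diff=0 [OK], height=0
  node 22: h_left=-1, h_right=-1, diff=0 [OK], height=0
  node 20: h_left=0, h_right=0, diff=0 [OK], height=1
  node 45: h_left=-1, h_right=-1, diff=0 [OK], height=0
  node 46: h_left=0, h_right=-1, diff=1 [OK], height=1
  node 42: h_left=1, h_right=1, diff=0 [OK], height=2
All nodes satisfy the balance condition.
Result: Balanced


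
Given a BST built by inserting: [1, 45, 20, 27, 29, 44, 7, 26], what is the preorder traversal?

Tree insertion order: [1, 45, 20, 27, 29, 44, 7, 26]
Tree (level-order array): [1, None, 45, 20, None, 7, 27, None, None, 26, 29, None, None, None, 44]
Preorder traversal: [1, 45, 20, 7, 27, 26, 29, 44]


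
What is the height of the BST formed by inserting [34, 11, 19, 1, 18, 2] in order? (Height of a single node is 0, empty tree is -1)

Insertion order: [34, 11, 19, 1, 18, 2]
Tree (level-order array): [34, 11, None, 1, 19, None, 2, 18]
Compute height bottom-up (empty subtree = -1):
  height(2) = 1 + max(-1, -1) = 0
  height(1) = 1 + max(-1, 0) = 1
  height(18) = 1 + max(-1, -1) = 0
  height(19) = 1 + max(0, -1) = 1
  height(11) = 1 + max(1, 1) = 2
  height(34) = 1 + max(2, -1) = 3
Height = 3


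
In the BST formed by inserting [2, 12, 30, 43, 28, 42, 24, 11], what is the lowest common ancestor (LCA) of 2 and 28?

Tree insertion order: [2, 12, 30, 43, 28, 42, 24, 11]
Tree (level-order array): [2, None, 12, 11, 30, None, None, 28, 43, 24, None, 42]
In a BST, the LCA of p=2, q=28 is the first node v on the
root-to-leaf path with p <= v <= q (go left if both < v, right if both > v).
Walk from root:
  at 2: 2 <= 2 <= 28, this is the LCA
LCA = 2


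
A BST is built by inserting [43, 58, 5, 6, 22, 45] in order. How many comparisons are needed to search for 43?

Search path for 43: 43
Found: True
Comparisons: 1


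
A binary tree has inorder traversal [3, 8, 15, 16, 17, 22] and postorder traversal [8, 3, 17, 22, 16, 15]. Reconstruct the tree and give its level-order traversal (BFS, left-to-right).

Inorder:   [3, 8, 15, 16, 17, 22]
Postorder: [8, 3, 17, 22, 16, 15]
Algorithm: postorder visits root last, so walk postorder right-to-left;
each value is the root of the current inorder slice — split it at that
value, recurse on the right subtree first, then the left.
Recursive splits:
  root=15; inorder splits into left=[3, 8], right=[16, 17, 22]
  root=16; inorder splits into left=[], right=[17, 22]
  root=22; inorder splits into left=[17], right=[]
  root=17; inorder splits into left=[], right=[]
  root=3; inorder splits into left=[], right=[8]
  root=8; inorder splits into left=[], right=[]
Reconstructed level-order: [15, 3, 16, 8, 22, 17]


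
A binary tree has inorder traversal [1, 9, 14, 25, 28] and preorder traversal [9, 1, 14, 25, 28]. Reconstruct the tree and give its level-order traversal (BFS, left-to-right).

Inorder:  [1, 9, 14, 25, 28]
Preorder: [9, 1, 14, 25, 28]
Algorithm: preorder visits root first, so consume preorder in order;
for each root, split the current inorder slice at that value into
left-subtree inorder and right-subtree inorder, then recurse.
Recursive splits:
  root=9; inorder splits into left=[1], right=[14, 25, 28]
  root=1; inorder splits into left=[], right=[]
  root=14; inorder splits into left=[], right=[25, 28]
  root=25; inorder splits into left=[], right=[28]
  root=28; inorder splits into left=[], right=[]
Reconstructed level-order: [9, 1, 14, 25, 28]


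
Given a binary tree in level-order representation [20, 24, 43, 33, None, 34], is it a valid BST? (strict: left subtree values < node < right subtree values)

Level-order array: [20, 24, 43, 33, None, 34]
Validate using subtree bounds (lo, hi): at each node, require lo < value < hi,
then recurse left with hi=value and right with lo=value.
Preorder trace (stopping at first violation):
  at node 20 with bounds (-inf, +inf): OK
  at node 24 with bounds (-inf, 20): VIOLATION
Node 24 violates its bound: not (-inf < 24 < 20).
Result: Not a valid BST


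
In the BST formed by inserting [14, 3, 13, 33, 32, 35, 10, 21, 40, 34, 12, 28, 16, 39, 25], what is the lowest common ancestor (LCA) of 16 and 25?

Tree insertion order: [14, 3, 13, 33, 32, 35, 10, 21, 40, 34, 12, 28, 16, 39, 25]
Tree (level-order array): [14, 3, 33, None, 13, 32, 35, 10, None, 21, None, 34, 40, None, 12, 16, 28, None, None, 39, None, None, None, None, None, 25]
In a BST, the LCA of p=16, q=25 is the first node v on the
root-to-leaf path with p <= v <= q (go left if both < v, right if both > v).
Walk from root:
  at 14: both 16 and 25 > 14, go right
  at 33: both 16 and 25 < 33, go left
  at 32: both 16 and 25 < 32, go left
  at 21: 16 <= 21 <= 25, this is the LCA
LCA = 21


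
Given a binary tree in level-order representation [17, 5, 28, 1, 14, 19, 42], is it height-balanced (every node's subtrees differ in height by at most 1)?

Tree (level-order array): [17, 5, 28, 1, 14, 19, 42]
Definition: a tree is height-balanced if, at every node, |h(left) - h(right)| <= 1 (empty subtree has height -1).
Bottom-up per-node check:
  node 1: h_left=-1, h_right=-1, diff=0 [OK], height=0
  node 14: h_left=-1, h_right=-1, diff=0 [OK], height=0
  node 5: h_left=0, h_right=0, diff=0 [OK], height=1
  node 19: h_left=-1, h_right=-1, diff=0 [OK], height=0
  node 42: h_left=-1, h_right=-1, diff=0 [OK], height=0
  node 28: h_left=0, h_right=0, diff=0 [OK], height=1
  node 17: h_left=1, h_right=1, diff=0 [OK], height=2
All nodes satisfy the balance condition.
Result: Balanced


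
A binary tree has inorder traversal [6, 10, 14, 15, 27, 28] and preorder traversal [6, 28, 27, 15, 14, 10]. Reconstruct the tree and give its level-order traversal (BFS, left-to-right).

Inorder:  [6, 10, 14, 15, 27, 28]
Preorder: [6, 28, 27, 15, 14, 10]
Algorithm: preorder visits root first, so consume preorder in order;
for each root, split the current inorder slice at that value into
left-subtree inorder and right-subtree inorder, then recurse.
Recursive splits:
  root=6; inorder splits into left=[], right=[10, 14, 15, 27, 28]
  root=28; inorder splits into left=[10, 14, 15, 27], right=[]
  root=27; inorder splits into left=[10, 14, 15], right=[]
  root=15; inorder splits into left=[10, 14], right=[]
  root=14; inorder splits into left=[10], right=[]
  root=10; inorder splits into left=[], right=[]
Reconstructed level-order: [6, 28, 27, 15, 14, 10]
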